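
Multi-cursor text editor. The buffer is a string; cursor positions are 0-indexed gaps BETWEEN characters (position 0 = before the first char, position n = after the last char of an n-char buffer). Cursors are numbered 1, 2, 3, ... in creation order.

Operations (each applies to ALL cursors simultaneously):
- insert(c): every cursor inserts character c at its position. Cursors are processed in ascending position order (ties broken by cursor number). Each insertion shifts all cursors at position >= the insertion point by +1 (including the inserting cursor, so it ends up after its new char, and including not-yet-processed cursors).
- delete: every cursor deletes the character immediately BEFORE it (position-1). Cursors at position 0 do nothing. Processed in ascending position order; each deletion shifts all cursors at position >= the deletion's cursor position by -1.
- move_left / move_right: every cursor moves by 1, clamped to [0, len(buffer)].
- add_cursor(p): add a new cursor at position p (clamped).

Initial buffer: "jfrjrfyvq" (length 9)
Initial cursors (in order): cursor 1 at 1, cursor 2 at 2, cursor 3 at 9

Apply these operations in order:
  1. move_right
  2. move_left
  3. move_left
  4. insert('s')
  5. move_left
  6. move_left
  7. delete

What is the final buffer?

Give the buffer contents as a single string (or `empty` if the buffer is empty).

After op 1 (move_right): buffer="jfrjrfyvq" (len 9), cursors c1@2 c2@3 c3@9, authorship .........
After op 2 (move_left): buffer="jfrjrfyvq" (len 9), cursors c1@1 c2@2 c3@8, authorship .........
After op 3 (move_left): buffer="jfrjrfyvq" (len 9), cursors c1@0 c2@1 c3@7, authorship .........
After op 4 (insert('s')): buffer="sjsfrjrfysvq" (len 12), cursors c1@1 c2@3 c3@10, authorship 1.2......3..
After op 5 (move_left): buffer="sjsfrjrfysvq" (len 12), cursors c1@0 c2@2 c3@9, authorship 1.2......3..
After op 6 (move_left): buffer="sjsfrjrfysvq" (len 12), cursors c1@0 c2@1 c3@8, authorship 1.2......3..
After op 7 (delete): buffer="jsfrjrysvq" (len 10), cursors c1@0 c2@0 c3@6, authorship .2.....3..

Answer: jsfrjrysvq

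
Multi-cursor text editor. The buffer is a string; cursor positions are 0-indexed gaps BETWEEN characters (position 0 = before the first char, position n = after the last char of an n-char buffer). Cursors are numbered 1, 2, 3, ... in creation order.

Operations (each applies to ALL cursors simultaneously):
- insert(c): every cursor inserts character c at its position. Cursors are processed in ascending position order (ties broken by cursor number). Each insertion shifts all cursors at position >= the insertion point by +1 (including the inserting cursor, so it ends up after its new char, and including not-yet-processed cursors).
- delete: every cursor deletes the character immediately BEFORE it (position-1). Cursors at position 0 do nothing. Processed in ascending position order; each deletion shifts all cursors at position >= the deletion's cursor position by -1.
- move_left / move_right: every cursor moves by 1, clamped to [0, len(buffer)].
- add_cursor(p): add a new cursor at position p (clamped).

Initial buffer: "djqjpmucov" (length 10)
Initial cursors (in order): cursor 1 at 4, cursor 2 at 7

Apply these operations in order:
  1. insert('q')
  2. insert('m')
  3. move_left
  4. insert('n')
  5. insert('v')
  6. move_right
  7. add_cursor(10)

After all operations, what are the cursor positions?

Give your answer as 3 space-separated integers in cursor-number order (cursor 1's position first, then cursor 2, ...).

After op 1 (insert('q')): buffer="djqjqpmuqcov" (len 12), cursors c1@5 c2@9, authorship ....1...2...
After op 2 (insert('m')): buffer="djqjqmpmuqmcov" (len 14), cursors c1@6 c2@11, authorship ....11...22...
After op 3 (move_left): buffer="djqjqmpmuqmcov" (len 14), cursors c1@5 c2@10, authorship ....11...22...
After op 4 (insert('n')): buffer="djqjqnmpmuqnmcov" (len 16), cursors c1@6 c2@12, authorship ....111...222...
After op 5 (insert('v')): buffer="djqjqnvmpmuqnvmcov" (len 18), cursors c1@7 c2@14, authorship ....1111...2222...
After op 6 (move_right): buffer="djqjqnvmpmuqnvmcov" (len 18), cursors c1@8 c2@15, authorship ....1111...2222...
After op 7 (add_cursor(10)): buffer="djqjqnvmpmuqnvmcov" (len 18), cursors c1@8 c3@10 c2@15, authorship ....1111...2222...

Answer: 8 15 10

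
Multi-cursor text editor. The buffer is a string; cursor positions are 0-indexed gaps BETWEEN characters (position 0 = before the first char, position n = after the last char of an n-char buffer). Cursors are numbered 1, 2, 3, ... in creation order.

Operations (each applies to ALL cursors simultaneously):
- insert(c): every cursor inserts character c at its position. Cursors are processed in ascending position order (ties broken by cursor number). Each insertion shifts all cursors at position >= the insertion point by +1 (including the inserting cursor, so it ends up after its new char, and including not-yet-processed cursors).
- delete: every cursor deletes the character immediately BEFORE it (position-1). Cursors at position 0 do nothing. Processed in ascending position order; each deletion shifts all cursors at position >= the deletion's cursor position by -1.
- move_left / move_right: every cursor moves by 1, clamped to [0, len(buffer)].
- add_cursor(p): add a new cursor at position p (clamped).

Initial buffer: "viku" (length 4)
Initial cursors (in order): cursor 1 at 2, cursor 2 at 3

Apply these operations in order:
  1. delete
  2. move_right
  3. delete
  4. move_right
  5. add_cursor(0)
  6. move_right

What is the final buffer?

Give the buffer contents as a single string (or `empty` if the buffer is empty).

After op 1 (delete): buffer="vu" (len 2), cursors c1@1 c2@1, authorship ..
After op 2 (move_right): buffer="vu" (len 2), cursors c1@2 c2@2, authorship ..
After op 3 (delete): buffer="" (len 0), cursors c1@0 c2@0, authorship 
After op 4 (move_right): buffer="" (len 0), cursors c1@0 c2@0, authorship 
After op 5 (add_cursor(0)): buffer="" (len 0), cursors c1@0 c2@0 c3@0, authorship 
After op 6 (move_right): buffer="" (len 0), cursors c1@0 c2@0 c3@0, authorship 

Answer: empty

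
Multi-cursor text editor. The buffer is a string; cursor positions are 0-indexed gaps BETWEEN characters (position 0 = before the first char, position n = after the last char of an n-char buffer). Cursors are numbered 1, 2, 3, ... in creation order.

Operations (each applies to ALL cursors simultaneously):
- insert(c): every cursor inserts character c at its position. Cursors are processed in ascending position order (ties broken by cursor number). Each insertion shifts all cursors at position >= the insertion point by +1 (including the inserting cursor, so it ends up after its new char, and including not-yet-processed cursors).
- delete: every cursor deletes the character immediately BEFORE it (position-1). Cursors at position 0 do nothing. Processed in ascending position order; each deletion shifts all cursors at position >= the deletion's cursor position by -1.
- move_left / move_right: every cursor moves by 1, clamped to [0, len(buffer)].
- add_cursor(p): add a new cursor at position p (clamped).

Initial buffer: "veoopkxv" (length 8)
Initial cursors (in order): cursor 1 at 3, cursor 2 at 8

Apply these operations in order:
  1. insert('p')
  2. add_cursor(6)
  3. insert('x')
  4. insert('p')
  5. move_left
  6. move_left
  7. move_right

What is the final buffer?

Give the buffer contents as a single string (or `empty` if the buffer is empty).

Answer: veopxpopxpkxvpxp

Derivation:
After op 1 (insert('p')): buffer="veopopkxvp" (len 10), cursors c1@4 c2@10, authorship ...1.....2
After op 2 (add_cursor(6)): buffer="veopopkxvp" (len 10), cursors c1@4 c3@6 c2@10, authorship ...1.....2
After op 3 (insert('x')): buffer="veopxopxkxvpx" (len 13), cursors c1@5 c3@8 c2@13, authorship ...11..3...22
After op 4 (insert('p')): buffer="veopxpopxpkxvpxp" (len 16), cursors c1@6 c3@10 c2@16, authorship ...111..33...222
After op 5 (move_left): buffer="veopxpopxpkxvpxp" (len 16), cursors c1@5 c3@9 c2@15, authorship ...111..33...222
After op 6 (move_left): buffer="veopxpopxpkxvpxp" (len 16), cursors c1@4 c3@8 c2@14, authorship ...111..33...222
After op 7 (move_right): buffer="veopxpopxpkxvpxp" (len 16), cursors c1@5 c3@9 c2@15, authorship ...111..33...222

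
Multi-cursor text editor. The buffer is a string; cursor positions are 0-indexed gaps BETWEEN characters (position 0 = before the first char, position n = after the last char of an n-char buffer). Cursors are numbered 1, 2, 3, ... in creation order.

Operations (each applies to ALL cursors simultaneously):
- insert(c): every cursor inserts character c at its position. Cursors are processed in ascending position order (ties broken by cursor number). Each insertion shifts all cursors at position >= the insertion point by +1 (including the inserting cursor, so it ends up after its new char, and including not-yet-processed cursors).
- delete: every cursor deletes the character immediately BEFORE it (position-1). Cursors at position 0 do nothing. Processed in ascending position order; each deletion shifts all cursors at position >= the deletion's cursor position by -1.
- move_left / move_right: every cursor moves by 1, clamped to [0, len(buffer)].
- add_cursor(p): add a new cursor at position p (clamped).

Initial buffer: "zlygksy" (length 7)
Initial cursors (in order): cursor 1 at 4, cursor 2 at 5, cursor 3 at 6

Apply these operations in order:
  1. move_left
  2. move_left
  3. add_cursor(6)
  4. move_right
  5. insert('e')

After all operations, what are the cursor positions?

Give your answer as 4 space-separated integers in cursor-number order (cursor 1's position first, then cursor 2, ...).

After op 1 (move_left): buffer="zlygksy" (len 7), cursors c1@3 c2@4 c3@5, authorship .......
After op 2 (move_left): buffer="zlygksy" (len 7), cursors c1@2 c2@3 c3@4, authorship .......
After op 3 (add_cursor(6)): buffer="zlygksy" (len 7), cursors c1@2 c2@3 c3@4 c4@6, authorship .......
After op 4 (move_right): buffer="zlygksy" (len 7), cursors c1@3 c2@4 c3@5 c4@7, authorship .......
After op 5 (insert('e')): buffer="zlyegekesye" (len 11), cursors c1@4 c2@6 c3@8 c4@11, authorship ...1.2.3..4

Answer: 4 6 8 11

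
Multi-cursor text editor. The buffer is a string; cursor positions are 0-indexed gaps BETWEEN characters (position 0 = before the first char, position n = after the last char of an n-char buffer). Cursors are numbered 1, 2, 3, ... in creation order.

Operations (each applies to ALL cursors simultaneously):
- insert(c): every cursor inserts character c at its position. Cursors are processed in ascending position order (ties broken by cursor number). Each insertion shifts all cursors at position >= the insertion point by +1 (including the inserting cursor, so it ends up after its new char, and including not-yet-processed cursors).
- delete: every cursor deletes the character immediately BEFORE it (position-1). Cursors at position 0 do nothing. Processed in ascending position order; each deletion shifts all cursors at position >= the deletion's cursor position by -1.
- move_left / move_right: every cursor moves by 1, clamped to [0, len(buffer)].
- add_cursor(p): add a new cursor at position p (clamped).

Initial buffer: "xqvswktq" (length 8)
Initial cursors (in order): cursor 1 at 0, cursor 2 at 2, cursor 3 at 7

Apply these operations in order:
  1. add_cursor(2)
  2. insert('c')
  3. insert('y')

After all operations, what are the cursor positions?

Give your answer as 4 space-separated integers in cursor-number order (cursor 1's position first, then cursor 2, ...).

Answer: 2 8 15 8

Derivation:
After op 1 (add_cursor(2)): buffer="xqvswktq" (len 8), cursors c1@0 c2@2 c4@2 c3@7, authorship ........
After op 2 (insert('c')): buffer="cxqccvswktcq" (len 12), cursors c1@1 c2@5 c4@5 c3@11, authorship 1..24.....3.
After op 3 (insert('y')): buffer="cyxqccyyvswktcyq" (len 16), cursors c1@2 c2@8 c4@8 c3@15, authorship 11..2424.....33.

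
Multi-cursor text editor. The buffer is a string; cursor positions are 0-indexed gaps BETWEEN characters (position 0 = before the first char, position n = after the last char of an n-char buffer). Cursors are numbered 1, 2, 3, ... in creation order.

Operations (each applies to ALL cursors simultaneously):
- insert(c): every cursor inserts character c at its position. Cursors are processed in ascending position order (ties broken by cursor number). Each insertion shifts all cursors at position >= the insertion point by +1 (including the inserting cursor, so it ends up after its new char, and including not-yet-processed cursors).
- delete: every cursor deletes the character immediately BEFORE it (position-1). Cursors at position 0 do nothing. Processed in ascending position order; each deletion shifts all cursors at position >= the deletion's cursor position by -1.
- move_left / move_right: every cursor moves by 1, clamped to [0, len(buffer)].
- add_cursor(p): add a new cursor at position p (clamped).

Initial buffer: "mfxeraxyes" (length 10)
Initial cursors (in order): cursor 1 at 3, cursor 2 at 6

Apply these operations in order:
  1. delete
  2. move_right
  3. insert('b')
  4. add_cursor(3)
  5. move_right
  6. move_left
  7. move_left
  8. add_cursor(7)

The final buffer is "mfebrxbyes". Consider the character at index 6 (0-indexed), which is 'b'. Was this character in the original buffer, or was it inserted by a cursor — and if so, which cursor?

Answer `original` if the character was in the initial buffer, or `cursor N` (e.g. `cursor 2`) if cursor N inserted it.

After op 1 (delete): buffer="mferxyes" (len 8), cursors c1@2 c2@4, authorship ........
After op 2 (move_right): buffer="mferxyes" (len 8), cursors c1@3 c2@5, authorship ........
After op 3 (insert('b')): buffer="mfebrxbyes" (len 10), cursors c1@4 c2@7, authorship ...1..2...
After op 4 (add_cursor(3)): buffer="mfebrxbyes" (len 10), cursors c3@3 c1@4 c2@7, authorship ...1..2...
After op 5 (move_right): buffer="mfebrxbyes" (len 10), cursors c3@4 c1@5 c2@8, authorship ...1..2...
After op 6 (move_left): buffer="mfebrxbyes" (len 10), cursors c3@3 c1@4 c2@7, authorship ...1..2...
After op 7 (move_left): buffer="mfebrxbyes" (len 10), cursors c3@2 c1@3 c2@6, authorship ...1..2...
After op 8 (add_cursor(7)): buffer="mfebrxbyes" (len 10), cursors c3@2 c1@3 c2@6 c4@7, authorship ...1..2...
Authorship (.=original, N=cursor N): . . . 1 . . 2 . . .
Index 6: author = 2

Answer: cursor 2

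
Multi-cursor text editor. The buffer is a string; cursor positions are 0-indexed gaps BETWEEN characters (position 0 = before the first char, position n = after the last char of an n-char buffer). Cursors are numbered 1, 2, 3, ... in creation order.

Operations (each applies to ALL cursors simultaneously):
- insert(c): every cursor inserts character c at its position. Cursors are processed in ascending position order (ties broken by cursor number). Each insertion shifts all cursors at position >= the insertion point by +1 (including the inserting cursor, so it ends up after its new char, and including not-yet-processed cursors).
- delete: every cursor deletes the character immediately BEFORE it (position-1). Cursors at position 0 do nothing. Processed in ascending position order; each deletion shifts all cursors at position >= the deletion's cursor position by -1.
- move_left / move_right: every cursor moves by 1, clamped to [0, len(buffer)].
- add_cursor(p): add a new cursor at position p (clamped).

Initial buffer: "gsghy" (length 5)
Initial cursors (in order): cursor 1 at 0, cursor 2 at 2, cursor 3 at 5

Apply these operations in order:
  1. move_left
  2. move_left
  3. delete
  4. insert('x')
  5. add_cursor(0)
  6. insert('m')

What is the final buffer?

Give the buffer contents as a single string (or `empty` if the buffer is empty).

Answer: mxxmmgsxmhy

Derivation:
After op 1 (move_left): buffer="gsghy" (len 5), cursors c1@0 c2@1 c3@4, authorship .....
After op 2 (move_left): buffer="gsghy" (len 5), cursors c1@0 c2@0 c3@3, authorship .....
After op 3 (delete): buffer="gshy" (len 4), cursors c1@0 c2@0 c3@2, authorship ....
After op 4 (insert('x')): buffer="xxgsxhy" (len 7), cursors c1@2 c2@2 c3@5, authorship 12..3..
After op 5 (add_cursor(0)): buffer="xxgsxhy" (len 7), cursors c4@0 c1@2 c2@2 c3@5, authorship 12..3..
After op 6 (insert('m')): buffer="mxxmmgsxmhy" (len 11), cursors c4@1 c1@5 c2@5 c3@9, authorship 41212..33..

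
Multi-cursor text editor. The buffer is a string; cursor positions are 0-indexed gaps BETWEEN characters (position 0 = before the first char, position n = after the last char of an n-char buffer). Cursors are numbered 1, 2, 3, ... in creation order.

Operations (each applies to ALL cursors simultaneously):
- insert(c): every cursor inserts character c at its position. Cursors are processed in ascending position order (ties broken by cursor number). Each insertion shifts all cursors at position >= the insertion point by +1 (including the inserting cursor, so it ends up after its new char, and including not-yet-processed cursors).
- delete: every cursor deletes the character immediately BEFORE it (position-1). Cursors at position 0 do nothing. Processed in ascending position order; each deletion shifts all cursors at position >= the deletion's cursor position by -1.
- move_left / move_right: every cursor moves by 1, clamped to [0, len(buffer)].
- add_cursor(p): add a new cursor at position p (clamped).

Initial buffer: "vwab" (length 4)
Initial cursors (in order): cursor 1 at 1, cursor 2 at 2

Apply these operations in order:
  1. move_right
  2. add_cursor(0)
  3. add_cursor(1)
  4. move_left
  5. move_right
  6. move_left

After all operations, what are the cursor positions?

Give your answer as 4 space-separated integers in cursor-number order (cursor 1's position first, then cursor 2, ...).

Answer: 1 2 0 0

Derivation:
After op 1 (move_right): buffer="vwab" (len 4), cursors c1@2 c2@3, authorship ....
After op 2 (add_cursor(0)): buffer="vwab" (len 4), cursors c3@0 c1@2 c2@3, authorship ....
After op 3 (add_cursor(1)): buffer="vwab" (len 4), cursors c3@0 c4@1 c1@2 c2@3, authorship ....
After op 4 (move_left): buffer="vwab" (len 4), cursors c3@0 c4@0 c1@1 c2@2, authorship ....
After op 5 (move_right): buffer="vwab" (len 4), cursors c3@1 c4@1 c1@2 c2@3, authorship ....
After op 6 (move_left): buffer="vwab" (len 4), cursors c3@0 c4@0 c1@1 c2@2, authorship ....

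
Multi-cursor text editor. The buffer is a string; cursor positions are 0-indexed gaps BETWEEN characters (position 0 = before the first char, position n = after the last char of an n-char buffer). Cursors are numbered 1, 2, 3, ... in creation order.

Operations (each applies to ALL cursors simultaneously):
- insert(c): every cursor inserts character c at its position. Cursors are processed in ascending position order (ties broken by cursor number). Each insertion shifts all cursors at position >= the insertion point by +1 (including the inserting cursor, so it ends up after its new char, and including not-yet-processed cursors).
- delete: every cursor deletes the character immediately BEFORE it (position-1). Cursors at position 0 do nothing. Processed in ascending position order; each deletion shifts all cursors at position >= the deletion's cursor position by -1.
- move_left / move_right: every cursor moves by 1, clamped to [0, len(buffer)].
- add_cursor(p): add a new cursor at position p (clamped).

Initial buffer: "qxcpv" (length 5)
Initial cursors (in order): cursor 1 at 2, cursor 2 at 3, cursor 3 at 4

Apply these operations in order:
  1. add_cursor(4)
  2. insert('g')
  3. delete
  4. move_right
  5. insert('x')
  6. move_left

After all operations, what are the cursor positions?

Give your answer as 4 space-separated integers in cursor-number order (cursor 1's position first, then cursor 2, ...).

After op 1 (add_cursor(4)): buffer="qxcpv" (len 5), cursors c1@2 c2@3 c3@4 c4@4, authorship .....
After op 2 (insert('g')): buffer="qxgcgpggv" (len 9), cursors c1@3 c2@5 c3@8 c4@8, authorship ..1.2.34.
After op 3 (delete): buffer="qxcpv" (len 5), cursors c1@2 c2@3 c3@4 c4@4, authorship .....
After op 4 (move_right): buffer="qxcpv" (len 5), cursors c1@3 c2@4 c3@5 c4@5, authorship .....
After op 5 (insert('x')): buffer="qxcxpxvxx" (len 9), cursors c1@4 c2@6 c3@9 c4@9, authorship ...1.2.34
After op 6 (move_left): buffer="qxcxpxvxx" (len 9), cursors c1@3 c2@5 c3@8 c4@8, authorship ...1.2.34

Answer: 3 5 8 8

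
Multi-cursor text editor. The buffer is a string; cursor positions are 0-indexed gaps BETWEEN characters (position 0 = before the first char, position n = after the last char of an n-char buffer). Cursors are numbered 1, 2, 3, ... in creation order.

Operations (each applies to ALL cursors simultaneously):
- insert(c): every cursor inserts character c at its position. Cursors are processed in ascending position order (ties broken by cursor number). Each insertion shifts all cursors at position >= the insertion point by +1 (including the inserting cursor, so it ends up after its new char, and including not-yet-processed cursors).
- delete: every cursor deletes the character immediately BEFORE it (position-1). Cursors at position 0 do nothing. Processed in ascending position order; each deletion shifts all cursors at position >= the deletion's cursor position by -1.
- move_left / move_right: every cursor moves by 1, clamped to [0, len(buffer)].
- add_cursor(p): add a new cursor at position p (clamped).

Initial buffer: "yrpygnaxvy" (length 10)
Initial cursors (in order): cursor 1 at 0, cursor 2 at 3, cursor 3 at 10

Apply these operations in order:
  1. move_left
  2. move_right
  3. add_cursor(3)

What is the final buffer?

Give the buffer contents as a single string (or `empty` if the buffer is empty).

After op 1 (move_left): buffer="yrpygnaxvy" (len 10), cursors c1@0 c2@2 c3@9, authorship ..........
After op 2 (move_right): buffer="yrpygnaxvy" (len 10), cursors c1@1 c2@3 c3@10, authorship ..........
After op 3 (add_cursor(3)): buffer="yrpygnaxvy" (len 10), cursors c1@1 c2@3 c4@3 c3@10, authorship ..........

Answer: yrpygnaxvy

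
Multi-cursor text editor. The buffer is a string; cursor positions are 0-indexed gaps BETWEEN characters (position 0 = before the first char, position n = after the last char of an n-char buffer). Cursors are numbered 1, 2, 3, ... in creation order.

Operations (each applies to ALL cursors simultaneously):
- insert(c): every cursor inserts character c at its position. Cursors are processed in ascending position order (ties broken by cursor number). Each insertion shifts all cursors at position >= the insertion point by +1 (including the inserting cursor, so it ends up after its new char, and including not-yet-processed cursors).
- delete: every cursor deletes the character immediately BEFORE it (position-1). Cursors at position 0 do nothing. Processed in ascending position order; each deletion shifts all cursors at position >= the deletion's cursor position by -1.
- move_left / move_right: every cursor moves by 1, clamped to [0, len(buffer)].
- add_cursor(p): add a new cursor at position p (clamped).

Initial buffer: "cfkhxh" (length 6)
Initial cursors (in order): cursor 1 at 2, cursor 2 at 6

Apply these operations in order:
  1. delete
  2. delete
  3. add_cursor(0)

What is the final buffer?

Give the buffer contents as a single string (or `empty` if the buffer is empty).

After op 1 (delete): buffer="ckhx" (len 4), cursors c1@1 c2@4, authorship ....
After op 2 (delete): buffer="kh" (len 2), cursors c1@0 c2@2, authorship ..
After op 3 (add_cursor(0)): buffer="kh" (len 2), cursors c1@0 c3@0 c2@2, authorship ..

Answer: kh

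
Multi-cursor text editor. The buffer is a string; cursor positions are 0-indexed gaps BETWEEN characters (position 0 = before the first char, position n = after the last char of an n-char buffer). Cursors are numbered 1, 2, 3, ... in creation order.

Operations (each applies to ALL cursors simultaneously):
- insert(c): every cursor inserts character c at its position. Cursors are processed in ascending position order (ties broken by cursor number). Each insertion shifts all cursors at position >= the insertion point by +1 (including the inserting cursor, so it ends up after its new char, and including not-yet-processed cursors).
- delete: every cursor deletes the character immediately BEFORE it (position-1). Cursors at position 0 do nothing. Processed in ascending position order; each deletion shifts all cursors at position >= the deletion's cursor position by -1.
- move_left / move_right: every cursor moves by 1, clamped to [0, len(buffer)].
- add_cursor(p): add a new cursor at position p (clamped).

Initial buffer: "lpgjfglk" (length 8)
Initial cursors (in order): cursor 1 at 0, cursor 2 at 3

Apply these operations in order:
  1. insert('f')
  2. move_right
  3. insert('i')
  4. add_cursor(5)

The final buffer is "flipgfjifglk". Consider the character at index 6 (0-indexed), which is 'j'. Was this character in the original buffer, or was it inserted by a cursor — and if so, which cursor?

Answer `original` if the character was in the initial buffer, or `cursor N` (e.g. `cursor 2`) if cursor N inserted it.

Answer: original

Derivation:
After op 1 (insert('f')): buffer="flpgfjfglk" (len 10), cursors c1@1 c2@5, authorship 1...2.....
After op 2 (move_right): buffer="flpgfjfglk" (len 10), cursors c1@2 c2@6, authorship 1...2.....
After op 3 (insert('i')): buffer="flipgfjifglk" (len 12), cursors c1@3 c2@8, authorship 1.1..2.2....
After op 4 (add_cursor(5)): buffer="flipgfjifglk" (len 12), cursors c1@3 c3@5 c2@8, authorship 1.1..2.2....
Authorship (.=original, N=cursor N): 1 . 1 . . 2 . 2 . . . .
Index 6: author = original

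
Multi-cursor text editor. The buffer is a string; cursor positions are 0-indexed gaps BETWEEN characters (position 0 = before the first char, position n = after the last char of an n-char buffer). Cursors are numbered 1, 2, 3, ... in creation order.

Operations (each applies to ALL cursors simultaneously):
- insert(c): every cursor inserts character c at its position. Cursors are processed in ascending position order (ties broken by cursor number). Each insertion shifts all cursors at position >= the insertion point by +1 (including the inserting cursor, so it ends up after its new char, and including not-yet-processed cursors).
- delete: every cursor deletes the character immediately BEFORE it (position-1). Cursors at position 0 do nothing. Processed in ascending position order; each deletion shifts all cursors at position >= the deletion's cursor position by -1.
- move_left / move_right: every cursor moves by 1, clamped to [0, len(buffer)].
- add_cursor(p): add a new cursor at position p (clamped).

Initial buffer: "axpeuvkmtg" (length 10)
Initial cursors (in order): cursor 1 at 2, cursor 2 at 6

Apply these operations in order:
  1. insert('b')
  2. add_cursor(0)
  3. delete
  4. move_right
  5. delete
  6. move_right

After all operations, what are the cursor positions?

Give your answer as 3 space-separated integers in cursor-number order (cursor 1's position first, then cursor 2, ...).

After op 1 (insert('b')): buffer="axbpeuvbkmtg" (len 12), cursors c1@3 c2@8, authorship ..1....2....
After op 2 (add_cursor(0)): buffer="axbpeuvbkmtg" (len 12), cursors c3@0 c1@3 c2@8, authorship ..1....2....
After op 3 (delete): buffer="axpeuvkmtg" (len 10), cursors c3@0 c1@2 c2@6, authorship ..........
After op 4 (move_right): buffer="axpeuvkmtg" (len 10), cursors c3@1 c1@3 c2@7, authorship ..........
After op 5 (delete): buffer="xeuvmtg" (len 7), cursors c3@0 c1@1 c2@4, authorship .......
After op 6 (move_right): buffer="xeuvmtg" (len 7), cursors c3@1 c1@2 c2@5, authorship .......

Answer: 2 5 1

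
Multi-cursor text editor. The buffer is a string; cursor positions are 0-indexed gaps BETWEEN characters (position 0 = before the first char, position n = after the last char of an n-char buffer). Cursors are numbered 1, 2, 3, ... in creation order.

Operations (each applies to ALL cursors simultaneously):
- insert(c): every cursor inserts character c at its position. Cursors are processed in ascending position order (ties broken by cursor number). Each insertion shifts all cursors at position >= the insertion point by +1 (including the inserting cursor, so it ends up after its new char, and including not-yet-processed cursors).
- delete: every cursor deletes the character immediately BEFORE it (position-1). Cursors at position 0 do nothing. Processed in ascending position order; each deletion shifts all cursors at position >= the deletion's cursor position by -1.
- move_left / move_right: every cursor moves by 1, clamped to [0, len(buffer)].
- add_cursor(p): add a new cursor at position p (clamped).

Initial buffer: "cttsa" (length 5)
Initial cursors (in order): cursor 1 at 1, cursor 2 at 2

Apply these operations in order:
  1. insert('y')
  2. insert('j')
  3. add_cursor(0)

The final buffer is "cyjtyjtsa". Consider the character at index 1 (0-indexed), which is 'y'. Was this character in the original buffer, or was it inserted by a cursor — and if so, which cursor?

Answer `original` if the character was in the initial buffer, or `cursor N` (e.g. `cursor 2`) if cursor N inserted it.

Answer: cursor 1

Derivation:
After op 1 (insert('y')): buffer="cytytsa" (len 7), cursors c1@2 c2@4, authorship .1.2...
After op 2 (insert('j')): buffer="cyjtyjtsa" (len 9), cursors c1@3 c2@6, authorship .11.22...
After op 3 (add_cursor(0)): buffer="cyjtyjtsa" (len 9), cursors c3@0 c1@3 c2@6, authorship .11.22...
Authorship (.=original, N=cursor N): . 1 1 . 2 2 . . .
Index 1: author = 1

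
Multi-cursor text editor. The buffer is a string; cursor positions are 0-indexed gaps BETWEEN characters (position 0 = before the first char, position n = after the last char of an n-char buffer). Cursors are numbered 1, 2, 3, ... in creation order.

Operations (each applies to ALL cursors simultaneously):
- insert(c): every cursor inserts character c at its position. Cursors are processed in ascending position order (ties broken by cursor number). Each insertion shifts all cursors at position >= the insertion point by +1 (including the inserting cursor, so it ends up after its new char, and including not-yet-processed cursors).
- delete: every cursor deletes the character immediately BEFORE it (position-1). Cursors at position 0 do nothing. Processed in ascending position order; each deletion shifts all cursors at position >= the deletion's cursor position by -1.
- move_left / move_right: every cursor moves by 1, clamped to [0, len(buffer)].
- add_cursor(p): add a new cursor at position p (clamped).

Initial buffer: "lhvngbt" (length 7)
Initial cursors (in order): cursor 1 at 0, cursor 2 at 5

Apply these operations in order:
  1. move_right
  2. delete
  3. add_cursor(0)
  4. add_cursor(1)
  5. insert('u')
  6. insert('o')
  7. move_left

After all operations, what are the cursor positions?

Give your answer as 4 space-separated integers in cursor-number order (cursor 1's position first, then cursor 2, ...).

After op 1 (move_right): buffer="lhvngbt" (len 7), cursors c1@1 c2@6, authorship .......
After op 2 (delete): buffer="hvngt" (len 5), cursors c1@0 c2@4, authorship .....
After op 3 (add_cursor(0)): buffer="hvngt" (len 5), cursors c1@0 c3@0 c2@4, authorship .....
After op 4 (add_cursor(1)): buffer="hvngt" (len 5), cursors c1@0 c3@0 c4@1 c2@4, authorship .....
After op 5 (insert('u')): buffer="uuhuvngut" (len 9), cursors c1@2 c3@2 c4@4 c2@8, authorship 13.4...2.
After op 6 (insert('o')): buffer="uuoohuovnguot" (len 13), cursors c1@4 c3@4 c4@7 c2@12, authorship 1313.44...22.
After op 7 (move_left): buffer="uuoohuovnguot" (len 13), cursors c1@3 c3@3 c4@6 c2@11, authorship 1313.44...22.

Answer: 3 11 3 6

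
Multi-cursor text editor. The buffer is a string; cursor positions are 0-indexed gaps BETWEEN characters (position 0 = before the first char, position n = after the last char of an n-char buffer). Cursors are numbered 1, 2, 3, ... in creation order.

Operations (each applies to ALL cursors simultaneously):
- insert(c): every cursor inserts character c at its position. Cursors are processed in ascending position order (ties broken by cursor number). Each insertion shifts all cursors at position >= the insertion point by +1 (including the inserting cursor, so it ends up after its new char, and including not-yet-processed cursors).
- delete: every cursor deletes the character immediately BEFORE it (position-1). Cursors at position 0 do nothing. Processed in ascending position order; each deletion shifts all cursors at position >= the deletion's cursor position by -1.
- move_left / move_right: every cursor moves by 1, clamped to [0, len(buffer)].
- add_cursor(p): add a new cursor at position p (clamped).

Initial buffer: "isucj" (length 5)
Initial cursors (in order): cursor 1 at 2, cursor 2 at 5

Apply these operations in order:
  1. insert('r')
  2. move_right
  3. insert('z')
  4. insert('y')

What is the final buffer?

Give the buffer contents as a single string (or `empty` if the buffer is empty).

After op 1 (insert('r')): buffer="isrucjr" (len 7), cursors c1@3 c2@7, authorship ..1...2
After op 2 (move_right): buffer="isrucjr" (len 7), cursors c1@4 c2@7, authorship ..1...2
After op 3 (insert('z')): buffer="isruzcjrz" (len 9), cursors c1@5 c2@9, authorship ..1.1..22
After op 4 (insert('y')): buffer="isruzycjrzy" (len 11), cursors c1@6 c2@11, authorship ..1.11..222

Answer: isruzycjrzy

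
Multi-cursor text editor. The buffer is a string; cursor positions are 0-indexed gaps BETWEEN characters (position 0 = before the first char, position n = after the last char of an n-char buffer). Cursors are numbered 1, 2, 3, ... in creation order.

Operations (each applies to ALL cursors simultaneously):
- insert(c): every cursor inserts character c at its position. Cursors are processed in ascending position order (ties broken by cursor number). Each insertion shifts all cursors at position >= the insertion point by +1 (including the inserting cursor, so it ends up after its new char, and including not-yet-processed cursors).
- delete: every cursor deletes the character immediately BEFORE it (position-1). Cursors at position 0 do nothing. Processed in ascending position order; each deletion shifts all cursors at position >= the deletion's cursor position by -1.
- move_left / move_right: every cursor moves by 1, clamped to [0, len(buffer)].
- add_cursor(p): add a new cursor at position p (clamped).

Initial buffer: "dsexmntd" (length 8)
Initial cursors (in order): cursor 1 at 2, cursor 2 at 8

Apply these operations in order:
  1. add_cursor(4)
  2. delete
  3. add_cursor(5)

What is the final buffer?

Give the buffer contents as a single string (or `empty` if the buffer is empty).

Answer: demnt

Derivation:
After op 1 (add_cursor(4)): buffer="dsexmntd" (len 8), cursors c1@2 c3@4 c2@8, authorship ........
After op 2 (delete): buffer="demnt" (len 5), cursors c1@1 c3@2 c2@5, authorship .....
After op 3 (add_cursor(5)): buffer="demnt" (len 5), cursors c1@1 c3@2 c2@5 c4@5, authorship .....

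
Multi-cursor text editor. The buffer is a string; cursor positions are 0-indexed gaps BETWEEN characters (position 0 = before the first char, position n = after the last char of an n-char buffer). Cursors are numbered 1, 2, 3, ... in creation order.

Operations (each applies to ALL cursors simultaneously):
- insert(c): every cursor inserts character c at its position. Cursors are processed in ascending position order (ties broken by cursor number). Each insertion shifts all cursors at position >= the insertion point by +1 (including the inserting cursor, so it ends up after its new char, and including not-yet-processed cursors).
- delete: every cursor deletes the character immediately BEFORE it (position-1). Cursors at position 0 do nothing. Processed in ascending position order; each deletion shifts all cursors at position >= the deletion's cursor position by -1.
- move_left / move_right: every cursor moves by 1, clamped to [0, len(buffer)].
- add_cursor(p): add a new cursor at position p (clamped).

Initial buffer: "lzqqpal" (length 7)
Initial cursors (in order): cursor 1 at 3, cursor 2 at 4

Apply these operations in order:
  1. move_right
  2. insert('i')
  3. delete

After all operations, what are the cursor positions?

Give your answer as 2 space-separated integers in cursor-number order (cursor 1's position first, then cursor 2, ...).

After op 1 (move_right): buffer="lzqqpal" (len 7), cursors c1@4 c2@5, authorship .......
After op 2 (insert('i')): buffer="lzqqipial" (len 9), cursors c1@5 c2@7, authorship ....1.2..
After op 3 (delete): buffer="lzqqpal" (len 7), cursors c1@4 c2@5, authorship .......

Answer: 4 5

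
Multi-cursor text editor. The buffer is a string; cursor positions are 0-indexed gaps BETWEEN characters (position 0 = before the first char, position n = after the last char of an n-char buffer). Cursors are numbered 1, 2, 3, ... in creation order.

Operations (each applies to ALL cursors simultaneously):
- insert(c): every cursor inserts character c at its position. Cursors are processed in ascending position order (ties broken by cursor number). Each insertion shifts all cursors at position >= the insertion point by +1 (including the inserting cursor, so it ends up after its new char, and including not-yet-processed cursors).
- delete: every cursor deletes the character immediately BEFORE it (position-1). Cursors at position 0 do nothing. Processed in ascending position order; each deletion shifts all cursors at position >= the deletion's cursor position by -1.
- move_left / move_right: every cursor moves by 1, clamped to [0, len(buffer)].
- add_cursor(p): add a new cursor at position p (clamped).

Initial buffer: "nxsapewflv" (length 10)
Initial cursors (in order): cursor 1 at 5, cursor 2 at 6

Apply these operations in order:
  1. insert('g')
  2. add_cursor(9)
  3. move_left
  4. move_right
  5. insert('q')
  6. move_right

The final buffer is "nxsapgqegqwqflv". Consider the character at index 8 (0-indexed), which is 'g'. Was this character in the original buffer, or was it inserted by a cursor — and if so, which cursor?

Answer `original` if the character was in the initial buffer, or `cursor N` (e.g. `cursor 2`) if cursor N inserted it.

After op 1 (insert('g')): buffer="nxsapgegwflv" (len 12), cursors c1@6 c2@8, authorship .....1.2....
After op 2 (add_cursor(9)): buffer="nxsapgegwflv" (len 12), cursors c1@6 c2@8 c3@9, authorship .....1.2....
After op 3 (move_left): buffer="nxsapgegwflv" (len 12), cursors c1@5 c2@7 c3@8, authorship .....1.2....
After op 4 (move_right): buffer="nxsapgegwflv" (len 12), cursors c1@6 c2@8 c3@9, authorship .....1.2....
After op 5 (insert('q')): buffer="nxsapgqegqwqflv" (len 15), cursors c1@7 c2@10 c3@12, authorship .....11.22.3...
After op 6 (move_right): buffer="nxsapgqegqwqflv" (len 15), cursors c1@8 c2@11 c3@13, authorship .....11.22.3...
Authorship (.=original, N=cursor N): . . . . . 1 1 . 2 2 . 3 . . .
Index 8: author = 2

Answer: cursor 2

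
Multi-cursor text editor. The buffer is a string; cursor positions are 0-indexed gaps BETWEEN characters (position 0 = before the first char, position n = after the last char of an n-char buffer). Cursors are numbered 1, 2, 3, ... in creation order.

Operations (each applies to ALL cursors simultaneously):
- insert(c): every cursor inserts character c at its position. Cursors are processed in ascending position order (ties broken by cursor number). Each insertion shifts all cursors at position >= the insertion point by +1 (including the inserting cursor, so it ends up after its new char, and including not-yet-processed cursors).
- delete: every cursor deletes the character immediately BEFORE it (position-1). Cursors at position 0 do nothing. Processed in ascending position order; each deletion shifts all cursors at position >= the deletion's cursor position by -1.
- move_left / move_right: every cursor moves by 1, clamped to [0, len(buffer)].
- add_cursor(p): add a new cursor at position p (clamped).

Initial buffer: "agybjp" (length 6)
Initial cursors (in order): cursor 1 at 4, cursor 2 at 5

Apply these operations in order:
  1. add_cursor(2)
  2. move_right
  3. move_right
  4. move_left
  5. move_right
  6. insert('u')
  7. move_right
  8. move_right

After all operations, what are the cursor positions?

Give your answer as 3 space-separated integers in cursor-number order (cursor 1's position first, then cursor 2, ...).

After op 1 (add_cursor(2)): buffer="agybjp" (len 6), cursors c3@2 c1@4 c2@5, authorship ......
After op 2 (move_right): buffer="agybjp" (len 6), cursors c3@3 c1@5 c2@6, authorship ......
After op 3 (move_right): buffer="agybjp" (len 6), cursors c3@4 c1@6 c2@6, authorship ......
After op 4 (move_left): buffer="agybjp" (len 6), cursors c3@3 c1@5 c2@5, authorship ......
After op 5 (move_right): buffer="agybjp" (len 6), cursors c3@4 c1@6 c2@6, authorship ......
After op 6 (insert('u')): buffer="agybujpuu" (len 9), cursors c3@5 c1@9 c2@9, authorship ....3..12
After op 7 (move_right): buffer="agybujpuu" (len 9), cursors c3@6 c1@9 c2@9, authorship ....3..12
After op 8 (move_right): buffer="agybujpuu" (len 9), cursors c3@7 c1@9 c2@9, authorship ....3..12

Answer: 9 9 7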